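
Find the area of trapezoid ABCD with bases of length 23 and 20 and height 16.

Area of a trapezoid = (base1 + base2) * height / 2
Area = (23 + 20) * 16 / 2
Area = 43 * 16 / 2
Area = 688 / 2
Area = 344

344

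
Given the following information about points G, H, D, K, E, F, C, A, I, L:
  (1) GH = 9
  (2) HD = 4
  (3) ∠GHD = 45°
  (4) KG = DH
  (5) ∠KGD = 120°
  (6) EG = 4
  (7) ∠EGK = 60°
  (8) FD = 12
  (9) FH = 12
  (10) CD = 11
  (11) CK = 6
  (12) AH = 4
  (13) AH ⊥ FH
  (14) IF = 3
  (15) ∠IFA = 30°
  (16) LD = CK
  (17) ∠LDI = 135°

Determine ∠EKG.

From the given relations: KG = DH = 4.
Step 1: By the law of cosines on triangle KGE: KE² = 4² + 4² − 2·4·4·cos(60°) = 16, so KE = 4.
Step 2: By the inverse law of cosines on triangle EKG: cos(∠EKG) = (4² + 4² − 4²) / (2·4·4) = 16/32 = 0.5, so ∠EKG = 60°.

Therefore, the measure of angle ∠EKG = 60°.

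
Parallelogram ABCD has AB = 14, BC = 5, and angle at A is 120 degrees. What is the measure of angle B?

Opposite sides of a parallelogram are parallel, so consecutive angles form co-interior angles on a transversal.
Co-interior angles sum to 180°, giving angle B = 180 - 120 = 60 degrees.

60 degrees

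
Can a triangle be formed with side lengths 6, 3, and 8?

For three segments to close into a triangle, no single side can be as long as the other two combined.
The longest side is 8, and 3 + 6 = 9 > 8.
A triangle can be formed.

Yes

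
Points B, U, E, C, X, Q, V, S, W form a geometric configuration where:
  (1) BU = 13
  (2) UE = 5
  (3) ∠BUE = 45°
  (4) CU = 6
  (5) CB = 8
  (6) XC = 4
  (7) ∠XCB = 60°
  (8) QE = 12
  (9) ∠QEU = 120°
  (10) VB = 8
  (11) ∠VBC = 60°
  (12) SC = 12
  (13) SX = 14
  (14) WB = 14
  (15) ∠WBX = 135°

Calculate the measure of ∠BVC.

Step 1: By the law of cosines on triangle VBC: VC² = 8² + 8² − 2·8·8·cos(60°) = 64, so VC = 8.
Step 2: By the inverse law of cosines on triangle BVC: cos(∠BVC) = (8² + 8² − 8²) / (2·8·8) = 64/128 = 0.5, so ∠BVC = 60°.

Therefore, the measure of angle ∠BVC = 60°.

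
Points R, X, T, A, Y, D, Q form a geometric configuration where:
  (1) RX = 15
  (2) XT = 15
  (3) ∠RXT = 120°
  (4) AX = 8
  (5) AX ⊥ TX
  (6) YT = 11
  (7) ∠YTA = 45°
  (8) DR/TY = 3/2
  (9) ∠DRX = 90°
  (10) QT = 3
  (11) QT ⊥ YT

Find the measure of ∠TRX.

Step 1: By the law of cosines on triangle RXT: RT² = 15² + 15² − 2·15·15·cos(120°) = 675, so RT = 15·√3.
Step 2: By the inverse law of cosines on triangle TRX: cos(∠TRX) = ((15·√3)² + 15² − 15²) / (2·15·√3·15) = 675/779.42 = 0.866, so ∠TRX = 30°.

Therefore, the measure of angle ∠TRX = 30°.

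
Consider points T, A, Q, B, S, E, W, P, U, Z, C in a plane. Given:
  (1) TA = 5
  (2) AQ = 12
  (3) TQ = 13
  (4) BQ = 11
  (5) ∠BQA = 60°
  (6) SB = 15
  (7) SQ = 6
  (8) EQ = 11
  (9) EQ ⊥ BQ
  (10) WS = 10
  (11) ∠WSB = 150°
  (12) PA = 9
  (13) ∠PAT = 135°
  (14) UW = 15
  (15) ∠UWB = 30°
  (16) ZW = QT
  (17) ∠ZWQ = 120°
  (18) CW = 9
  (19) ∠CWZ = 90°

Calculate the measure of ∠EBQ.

Step 1: By the law of cosines on triangle BQE: BE² = 11² + 11² − 2·11·11·cos(90°) = 242, so BE = 11·√2.
Step 2: By the inverse law of cosines on triangle EBQ: cos(∠EBQ) = ((11·√2)² + 11² − 11²) / (2·11·√2·11) = 242/342.24 = 0.7071, so ∠EBQ = 45°.

Therefore, the measure of angle ∠EBQ = 45°.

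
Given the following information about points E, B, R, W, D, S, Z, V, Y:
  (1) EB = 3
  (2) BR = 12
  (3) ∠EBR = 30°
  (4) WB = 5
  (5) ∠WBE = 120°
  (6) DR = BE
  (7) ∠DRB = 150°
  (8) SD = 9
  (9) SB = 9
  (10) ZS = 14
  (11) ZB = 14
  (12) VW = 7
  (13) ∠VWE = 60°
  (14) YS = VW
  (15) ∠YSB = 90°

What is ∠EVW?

Step 1: By the law of cosines on triangle EBW: EW² = 3² + 5² − 2·3·5·cos(120°) = 49, so EW = 7.
Step 2: By the law of cosines on triangle VWE: VE² = 7² + 7² − 2·7·7·cos(60°) = 49, so VE = 7.
Step 3: By the inverse law of cosines on triangle EVW: cos(∠EVW) = (7² + 7² − 7²) / (2·7·7) = 49/98 = 0.5, so ∠EVW = 60°.

Therefore, the measure of angle ∠EVW = 60°.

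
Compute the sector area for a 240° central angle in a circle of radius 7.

Sector area = π(7²)(2/3) = 98*pi/3

98*pi/3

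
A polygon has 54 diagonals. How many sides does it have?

Using d = n(n - 3)/2, we solve 54 = n(n - 3)/2.
So n(n - 3) = 108.
Testing n = 12: 12 * 9 = 108 = 108. Correct.
The polygon has 12 sides.

12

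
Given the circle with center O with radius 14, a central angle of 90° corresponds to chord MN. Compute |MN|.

Chord length = 2r sin(θ/2)
= 2 × 14 × sin(90°/2)
= 2 × 14 × sin(45°)
= 14*sqrt(2)

14*sqrt(2)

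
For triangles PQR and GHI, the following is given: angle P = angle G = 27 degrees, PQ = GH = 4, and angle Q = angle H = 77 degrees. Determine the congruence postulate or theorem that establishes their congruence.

The given information provides:
angle P = angle G = 27 degrees, PQ = GH = 4, and angle Q = angle H = 77 degrees
This matches the ASA congruence theorem.
Two pairs of corresponding angles and the included side are equal (Angle-Side-Angle).

ASA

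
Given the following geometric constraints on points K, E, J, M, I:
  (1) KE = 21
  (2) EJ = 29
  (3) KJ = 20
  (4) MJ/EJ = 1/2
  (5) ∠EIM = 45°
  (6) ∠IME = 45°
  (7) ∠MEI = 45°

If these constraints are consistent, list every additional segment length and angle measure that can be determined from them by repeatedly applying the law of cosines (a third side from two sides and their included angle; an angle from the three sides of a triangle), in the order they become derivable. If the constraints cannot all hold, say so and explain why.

These constraints are not satisfiable: (5), (6) and (7) are the three interior angles of triangle EIM, which must sum to 180°, but 45° + 45° + 45° = 135°. No planar figure meets all of them, so nothing further can be derived.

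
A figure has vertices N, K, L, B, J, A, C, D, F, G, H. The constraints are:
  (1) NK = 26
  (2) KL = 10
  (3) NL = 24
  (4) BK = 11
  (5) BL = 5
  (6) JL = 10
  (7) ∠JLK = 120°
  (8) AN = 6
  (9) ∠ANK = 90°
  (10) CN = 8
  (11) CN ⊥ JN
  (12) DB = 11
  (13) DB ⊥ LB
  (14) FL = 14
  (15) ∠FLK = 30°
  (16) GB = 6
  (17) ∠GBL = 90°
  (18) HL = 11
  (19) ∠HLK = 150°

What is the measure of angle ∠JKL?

Step 1: By the law of cosines on triangle KLJ: KJ² = 10² + 10² − 2·10·10·cos(120°) = 300, so KJ = 10·√3.
Step 2: By the inverse law of cosines on triangle JKL: cos(∠JKL) = ((10·√3)² + 10² − 10²) / (2·10·√3·10) = 300/346.41 = 0.866, so ∠JKL = 30°.

Therefore, the measure of angle ∠JKL = 30°.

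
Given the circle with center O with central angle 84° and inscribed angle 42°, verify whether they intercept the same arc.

By the inscribed angle theorem, if both angles subtend the same arc, the inscribed angle must be half the central angle.
Half of 84° = 42°, which equals the given inscribed angle of 42°.
Therefore, yes, they correspond to the same arc.

Yes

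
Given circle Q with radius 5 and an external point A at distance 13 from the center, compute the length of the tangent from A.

The tangent, radius, and line from the external point to the center form a right triangle.
The right angle is where the tangent meets the radius.
By the Pythagorean theorem: tangent² + 5² = 13²
tangent² = 169 - 25 = 144
tangent = 12

12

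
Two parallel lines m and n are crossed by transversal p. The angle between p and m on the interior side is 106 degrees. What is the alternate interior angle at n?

Alternate interior angles formed by parallel lines and a transversal are equal.
The given angle is 106 degrees.
The alternate interior angle = 106 degrees.

106 degrees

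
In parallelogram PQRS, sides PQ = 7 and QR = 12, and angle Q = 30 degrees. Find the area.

The area of a parallelogram equals the product of two adjacent sides times the sine of the included angle.
This is because the height equals 12 * sin(30°) = 6.
Area = 7 * 6 = 42

42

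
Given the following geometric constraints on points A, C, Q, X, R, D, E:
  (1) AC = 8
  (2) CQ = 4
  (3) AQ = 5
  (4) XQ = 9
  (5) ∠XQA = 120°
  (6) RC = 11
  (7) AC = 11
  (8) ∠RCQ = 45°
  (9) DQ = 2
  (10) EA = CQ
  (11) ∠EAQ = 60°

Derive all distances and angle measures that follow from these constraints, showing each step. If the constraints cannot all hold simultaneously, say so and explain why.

These constraints are not satisfiable: (1) AC = 8 and (7) AC = 11 assign two different lengths to the same segment. No planar figure meets all of them, so nothing further can be derived.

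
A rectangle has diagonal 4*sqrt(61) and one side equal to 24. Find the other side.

b = sqrt(d^2 - a^2) = sqrt(976 - 576) = sqrt(400) = 20

20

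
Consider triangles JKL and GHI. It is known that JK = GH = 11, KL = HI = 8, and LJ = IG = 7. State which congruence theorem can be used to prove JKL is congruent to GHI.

The given information provides:
JK = GH = 11, KL = HI = 8, and LJ = IG = 7
This matches the SSS congruence theorem.
All three pairs of corresponding sides are equal (Side-Side-Side).

SSS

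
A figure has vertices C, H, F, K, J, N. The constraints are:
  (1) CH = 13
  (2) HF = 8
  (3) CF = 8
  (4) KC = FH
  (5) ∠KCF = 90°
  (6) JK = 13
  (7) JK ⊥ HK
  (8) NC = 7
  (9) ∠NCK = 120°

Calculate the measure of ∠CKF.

From the given relations: KC = FH = 8.
Step 1: By the law of cosines on triangle KCF: KF² = 8² + 8² − 2·8·8·cos(90°) = 128, so KF = 8·√2.
Step 2: By the inverse law of cosines on triangle CKF: cos(∠CKF) = (8² + (8·√2)² − 8²) / (2·8·8·√2) = 128/181.02 = 0.7071, so ∠CKF = 45°.

Therefore, the measure of angle ∠CKF = 45°.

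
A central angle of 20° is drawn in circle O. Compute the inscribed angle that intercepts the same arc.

By the inscribed angle theorem, the inscribed angle is half the central angle.
Inscribed angle = 20° / 2 = 10°

10°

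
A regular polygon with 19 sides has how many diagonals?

The number of diagonals in an n-gon is n(n - 3)/2.
For n = 19: 19(19 - 3)/2 = 19 × 16 / 2 = 152.

152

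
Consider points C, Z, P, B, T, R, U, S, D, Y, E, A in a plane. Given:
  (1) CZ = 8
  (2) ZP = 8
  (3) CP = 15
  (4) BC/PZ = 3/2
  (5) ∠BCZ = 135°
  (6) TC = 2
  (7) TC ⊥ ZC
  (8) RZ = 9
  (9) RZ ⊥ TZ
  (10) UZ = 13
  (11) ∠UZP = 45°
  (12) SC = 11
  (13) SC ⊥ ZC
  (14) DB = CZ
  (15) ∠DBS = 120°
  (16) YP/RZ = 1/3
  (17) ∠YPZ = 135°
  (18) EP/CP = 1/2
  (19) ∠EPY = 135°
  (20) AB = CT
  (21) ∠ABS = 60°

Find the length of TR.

Step 1: By the law of cosines on triangle ZCT: ZT² = 8² + 2² − 2·8·2·cos(90°) = 68, so ZT = 2·√17.
Step 2: By the law of cosines on triangle TZR: TR² = (2·√17)² + 9² − 2·2·√17·9·cos(90°) = 149, so TR = √149.

Therefore, the length of TR = √149.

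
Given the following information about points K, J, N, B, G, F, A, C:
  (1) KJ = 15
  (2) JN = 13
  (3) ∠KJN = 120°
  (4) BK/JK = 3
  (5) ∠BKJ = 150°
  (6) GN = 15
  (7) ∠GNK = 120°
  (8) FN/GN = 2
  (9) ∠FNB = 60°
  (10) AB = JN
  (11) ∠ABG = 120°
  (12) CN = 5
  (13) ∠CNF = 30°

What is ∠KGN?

Step 1: By the law of cosines on triangle NJK: NK² = 13² + 15² − 2·13·15·cos(120°) = 589, so NK ≈ 24.27.
Step 2: By the law of cosines on triangle GNK: GK² = 15² + 24.27² − 2·15·24.27·cos(120°) = 1178.04, so GK ≈ 34.32.
Step 3: By the inverse law of cosines on triangle KGN: cos(∠KGN) = (34.32² + 15² − 24.27²) / (2·34.32·15) = 814.04/1029.68 = 0.7906, so ∠KGN = 37.76°.

Therefore, the measure of angle ∠KGN = 37.76°.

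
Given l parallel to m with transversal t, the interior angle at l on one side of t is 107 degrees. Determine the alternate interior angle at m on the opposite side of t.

Alternate interior angles lie on opposite sides of the transversal, between the parallel lines.
By the alternate interior angle theorem, they are equal: 107 degrees.

107 degrees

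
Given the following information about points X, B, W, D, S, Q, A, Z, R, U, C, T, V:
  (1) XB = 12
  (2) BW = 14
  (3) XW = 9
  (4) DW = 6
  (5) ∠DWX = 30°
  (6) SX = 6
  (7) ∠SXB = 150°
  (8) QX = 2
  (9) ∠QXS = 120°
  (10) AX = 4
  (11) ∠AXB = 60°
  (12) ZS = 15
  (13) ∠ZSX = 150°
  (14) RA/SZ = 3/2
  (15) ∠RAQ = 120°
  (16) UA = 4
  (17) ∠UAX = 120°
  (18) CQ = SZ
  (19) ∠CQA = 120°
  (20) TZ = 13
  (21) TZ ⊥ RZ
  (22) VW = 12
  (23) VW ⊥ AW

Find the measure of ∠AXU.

Step 1: By the law of cosines on triangle XAU: XU² = 4² + 4² − 2·4·4·cos(120°) = 48, so XU = 4·√3.
Step 2: By the inverse law of cosines on triangle AXU: cos(∠AXU) = (4² + (4·√3)² − 4²) / (2·4·4·√3) = 48/55.43 = 0.866, so ∠AXU = 30°.

Therefore, the measure of angle ∠AXU = 30°.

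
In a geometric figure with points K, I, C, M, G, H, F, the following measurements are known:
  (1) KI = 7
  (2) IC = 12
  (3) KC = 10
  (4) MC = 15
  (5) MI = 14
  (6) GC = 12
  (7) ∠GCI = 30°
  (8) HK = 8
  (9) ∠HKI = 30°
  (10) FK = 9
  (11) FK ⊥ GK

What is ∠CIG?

Step 1: By the law of cosines on triangle ICG: IG² = 12² + 12² − 2·12·12·cos(30°) = 38.58, so IG ≈ 6.21.
Step 2: By the inverse law of cosines on triangle CIG: cos(∠CIG) = (12² + 6.21² − 12²) / (2·12·6.21) = 38.58/149.08 = 0.2588, so ∠CIG = 75°.

Therefore, the measure of angle ∠CIG = 75°.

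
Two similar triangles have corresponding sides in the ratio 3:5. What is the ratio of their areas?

Area scales with the square of linear dimensions. If every length is multiplied by 3/5, then the area is multiplied by (3/5)^2 = 9/25.
The area ratio is 9:25.

9:25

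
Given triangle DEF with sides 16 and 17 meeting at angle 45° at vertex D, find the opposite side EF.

When two sides and the included angle are known, the law of cosines gives the third side.
c^2 = a^2 + b^2 - 2ab cos(C) generalizes the Pythagorean theorem to non-right triangles.
Here: EF^2 = 256 + 289 - 544*(sqrt(2)/2) = 545 - 272*sqrt(2)
EF = sqrt(545 - 272*sqrt(2))

sqrt(545 - 272*sqrt(2))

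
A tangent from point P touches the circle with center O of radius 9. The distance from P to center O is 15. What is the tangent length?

tangent = √(d² - r²) = √(15² - 9²) = √(225 - 81) = √144 = 12

12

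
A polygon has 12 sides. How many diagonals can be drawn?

Total line segments between 12 vertices = C(12,2) = 66.
Subtract the 12 sides: 66 - 12 = 54 diagonals.

54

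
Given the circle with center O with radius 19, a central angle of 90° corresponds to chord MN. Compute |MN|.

Chord = 2(19) sin(45°) = 19*sqrt(2)

19*sqrt(2)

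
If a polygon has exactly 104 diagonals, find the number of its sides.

Using d = n(n - 3)/2, we solve 104 = n(n - 3)/2.
So n(n - 3) = 208.
Testing n = 16: 16 * 13 = 208 = 208. Correct.
The polygon has 16 sides.

16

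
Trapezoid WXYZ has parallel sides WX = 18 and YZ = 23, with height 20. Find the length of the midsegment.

The midsegment (median) of a trapezoid connects the midpoints of the non-parallel sides.
Its length is the average of the two bases: (18 + 23) / 2 = 41/2.

41/2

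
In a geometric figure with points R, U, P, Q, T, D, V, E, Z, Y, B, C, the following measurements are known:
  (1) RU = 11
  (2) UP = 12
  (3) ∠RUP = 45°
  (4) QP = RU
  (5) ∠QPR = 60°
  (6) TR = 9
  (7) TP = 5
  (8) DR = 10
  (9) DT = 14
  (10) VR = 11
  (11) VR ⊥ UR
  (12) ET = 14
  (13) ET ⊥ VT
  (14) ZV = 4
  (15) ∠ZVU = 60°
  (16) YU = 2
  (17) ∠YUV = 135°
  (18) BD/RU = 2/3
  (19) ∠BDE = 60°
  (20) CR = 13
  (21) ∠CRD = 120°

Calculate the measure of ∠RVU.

Step 1: By the law of cosines on triangle VRU: VU² = 11² + 11² − 2·11·11·cos(90°) = 242, so VU = 11·√2.
Step 2: By the inverse law of cosines on triangle RVU: cos(∠RVU) = (11² + (11·√2)² − 11²) / (2·11·11·√2) = 242/342.24 = 0.7071, so ∠RVU = 45°.

Therefore, the measure of angle ∠RVU = 45°.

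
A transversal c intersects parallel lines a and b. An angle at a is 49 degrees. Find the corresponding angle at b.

When a transversal crosses parallel lines, angles in the same position at each intersection are called corresponding angles.
These are always equal, so the answer is 49 degrees.

49 degrees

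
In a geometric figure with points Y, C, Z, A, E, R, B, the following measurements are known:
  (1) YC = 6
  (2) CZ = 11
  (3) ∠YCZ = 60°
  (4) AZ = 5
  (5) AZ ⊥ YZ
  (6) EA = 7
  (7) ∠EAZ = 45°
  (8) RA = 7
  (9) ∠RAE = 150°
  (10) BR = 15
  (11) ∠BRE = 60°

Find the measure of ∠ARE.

Step 1: By the law of cosines on triangle RAE: RE² = 7² + 7² − 2·7·7·cos(150°) = 182.87, so RE ≈ 13.52.
Step 2: By the inverse law of cosines on triangle ARE: cos(∠ARE) = (7² + 13.52² − 7²) / (2·7·13.52) = 182.87/189.32 = 0.9659, so ∠ARE = 15°.

Therefore, the measure of angle ∠ARE = 15°.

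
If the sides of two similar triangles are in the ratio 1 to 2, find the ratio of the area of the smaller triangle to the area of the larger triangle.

Area scales with the square of linear dimensions. If every length is multiplied by 1/2, then the area is multiplied by (1/2)^2 = 1/4.
The area ratio is 1:4.

1:4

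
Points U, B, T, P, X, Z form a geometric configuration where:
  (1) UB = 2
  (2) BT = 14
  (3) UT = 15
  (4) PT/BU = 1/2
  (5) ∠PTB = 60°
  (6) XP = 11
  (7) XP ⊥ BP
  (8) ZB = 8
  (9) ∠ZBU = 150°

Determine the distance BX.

From the given relations: PT = 1/2·BU = 1/2·2 = 1.
Step 1: By the law of cosines on triangle BTP: BP² = 14² + 1² − 2·14·1·cos(60°) = 183, so BP = √183.
Step 2: By the law of cosines on triangle BPX: BX² = √183² + 11² − 2·√183·11·cos(90°) = 304, so BX = 4·√19.

Therefore, the length of BX = 4·√19.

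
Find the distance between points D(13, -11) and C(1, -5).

d = sqrt((1 - 13)^2 + (-5 - -11)^2)
d = sqrt(-12^2 + 6^2)
d = sqrt(144 + 36)
d = sqrt(180) = 6*sqrt(5)

6*sqrt(5)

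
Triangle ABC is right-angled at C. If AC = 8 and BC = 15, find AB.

In a right triangle, the square of the hypotenuse equals the sum of the squares of the two legs.
The legs are 8 and 15, so the hypotenuse = sqrt(64 + 225) = sqrt(289) = 17.

17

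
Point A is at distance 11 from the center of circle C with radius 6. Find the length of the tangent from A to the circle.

The tangent, radius, and line from the external point to the center form a right triangle.
The right angle is where the tangent meets the radius.
By the Pythagorean theorem: tangent² + 6² = 11²
tangent² = 121 - 36 = 85
tangent = sqrt(85)

sqrt(85)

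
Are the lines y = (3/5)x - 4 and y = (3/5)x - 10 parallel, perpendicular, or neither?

Slope of line 1: m1 = 3/5
Slope of line 2: m2 = 3/5
Since m1 = m2 = 3/5, the lines are parallel.

Parallel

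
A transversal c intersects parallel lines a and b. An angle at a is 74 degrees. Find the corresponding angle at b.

Corresponding angles formed by parallel lines and a transversal are equal.
The given angle is 74 degrees.
The corresponding angle = 74 degrees.

74 degrees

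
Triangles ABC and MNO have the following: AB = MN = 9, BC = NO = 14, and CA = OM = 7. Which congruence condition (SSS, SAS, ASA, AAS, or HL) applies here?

The given information provides:
AB = MN = 9, BC = NO = 14, and CA = OM = 7
This matches the SSS congruence theorem.
All three pairs of corresponding sides are equal (Side-Side-Side).

SSS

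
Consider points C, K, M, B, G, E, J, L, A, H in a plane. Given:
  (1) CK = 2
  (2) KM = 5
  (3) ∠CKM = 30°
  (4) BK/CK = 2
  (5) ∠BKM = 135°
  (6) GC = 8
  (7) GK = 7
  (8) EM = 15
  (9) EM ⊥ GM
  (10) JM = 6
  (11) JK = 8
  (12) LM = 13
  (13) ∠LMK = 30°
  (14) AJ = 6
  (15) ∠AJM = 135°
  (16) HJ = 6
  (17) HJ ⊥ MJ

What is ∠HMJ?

Step 1: By the law of cosines on triangle MJH: MH² = 6² + 6² − 2·6·6·cos(90°) = 72, so MH = 6·√2.
Step 2: By the inverse law of cosines on triangle HMJ: cos(∠HMJ) = ((6·√2)² + 6² − 6²) / (2·6·√2·6) = 72/101.82 = 0.7071, so ∠HMJ = 45°.

Therefore, the measure of angle ∠HMJ = 45°.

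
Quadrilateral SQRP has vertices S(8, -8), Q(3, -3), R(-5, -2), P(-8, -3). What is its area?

Using the Shoelace formula for a quadrilateral (vertices in order):
Area = (1/2)|sum of (x_i * y_(i+1) - x_(i+1) * y_i)|
Terms: (8*-3 - 3*-8) = 0, (3*-2 - -5*-3) = -21, (-5*-3 - -8*-2) = -1, (-8*-8 - 8*-3) = 88
Sum = 66
Area = (1/2)(66) = 33

33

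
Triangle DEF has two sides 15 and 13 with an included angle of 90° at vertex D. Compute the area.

Area = (1/2) * DE * DF * sin(D)
Area = (1/2) * 15 * 13 * sin(90°)
Area = (1/2) * 15 * 13 * 1
Area = 195/2

195/2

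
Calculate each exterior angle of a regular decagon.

Each exterior angle of a regular n-gon is 360 / n.
For n = 10: 360 / 10 = 36 degrees.

36 degrees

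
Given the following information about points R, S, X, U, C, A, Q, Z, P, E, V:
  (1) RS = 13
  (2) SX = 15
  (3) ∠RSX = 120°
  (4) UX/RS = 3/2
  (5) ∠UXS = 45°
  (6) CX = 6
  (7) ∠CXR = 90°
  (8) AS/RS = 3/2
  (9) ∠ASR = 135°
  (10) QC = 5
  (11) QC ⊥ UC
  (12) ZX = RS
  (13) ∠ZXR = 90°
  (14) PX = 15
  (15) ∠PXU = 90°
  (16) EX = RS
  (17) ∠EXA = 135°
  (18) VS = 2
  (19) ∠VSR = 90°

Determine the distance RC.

Step 1: By the law of cosines on triangle XSR: XR² = 15² + 13² − 2·15·13·cos(120°) = 589, so XR ≈ 24.27.
Step 2: By the law of cosines on triangle RXC: RC² = 24.27² + 6² − 2·24.27·6·cos(90°) = 625, so RC = 25.

Therefore, the length of RC = 25.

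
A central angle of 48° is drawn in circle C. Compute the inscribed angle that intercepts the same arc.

Inscribed angle = 48° / 2 = 24° (inscribed angle theorem).

24°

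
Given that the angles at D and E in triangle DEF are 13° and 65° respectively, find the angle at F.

Let angle F = x. Then 13 + 65 + x = 180.
x = 180 - 78 = 102 degrees.

102 degrees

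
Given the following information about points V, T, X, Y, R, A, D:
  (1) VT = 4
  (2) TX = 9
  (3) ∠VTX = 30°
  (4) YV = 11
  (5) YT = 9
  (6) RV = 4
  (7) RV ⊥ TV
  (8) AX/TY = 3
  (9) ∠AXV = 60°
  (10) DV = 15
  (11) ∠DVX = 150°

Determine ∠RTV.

Step 1: By the law of cosines on triangle TVR: TR² = 4² + 4² − 2·4·4·cos(90°) = 32, so TR = 4·√2.
Step 2: By the inverse law of cosines on triangle RTV: cos(∠RTV) = ((4·√2)² + 4² − 4²) / (2·4·√2·4) = 32/45.25 = 0.7071, so ∠RTV = 45°.

Therefore, the measure of angle ∠RTV = 45°.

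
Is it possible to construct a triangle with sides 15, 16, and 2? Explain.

Check all three triangle inequalities:
15 + 16 = 31 > 2 ✓
15 + 2 = 17 > 16 ✓
16 + 2 = 18 > 15 ✓
All conditions hold, so these sides form a valid triangle.

Yes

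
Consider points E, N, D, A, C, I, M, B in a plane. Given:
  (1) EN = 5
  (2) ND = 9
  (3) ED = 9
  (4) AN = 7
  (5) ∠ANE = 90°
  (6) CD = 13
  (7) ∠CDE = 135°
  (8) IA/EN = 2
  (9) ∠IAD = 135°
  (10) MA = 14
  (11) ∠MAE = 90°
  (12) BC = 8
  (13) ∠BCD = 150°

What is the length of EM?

Step 1: By the law of cosines on triangle ENA: EA² = 5² + 7² − 2·5·7·cos(90°) = 74, so EA = √74.
Step 2: By the law of cosines on triangle EAM: EM² = √74² + 14² − 2·√74·14·cos(90°) = 270, so EM = 3·√30.

Therefore, the length of EM = 3·√30.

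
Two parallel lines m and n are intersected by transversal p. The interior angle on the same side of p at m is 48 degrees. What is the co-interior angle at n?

Co-interior (same-side interior) angles are between the parallel lines on the same side of the transversal.
Unlike corresponding or alternate interior angles, they are supplementary rather than equal.
So the angle = 180 - 48 = 132 degrees.

132 degrees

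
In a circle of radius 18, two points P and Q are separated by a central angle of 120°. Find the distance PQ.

Chord = 2(18) sin(60°) = 18*sqrt(3)

18*sqrt(3)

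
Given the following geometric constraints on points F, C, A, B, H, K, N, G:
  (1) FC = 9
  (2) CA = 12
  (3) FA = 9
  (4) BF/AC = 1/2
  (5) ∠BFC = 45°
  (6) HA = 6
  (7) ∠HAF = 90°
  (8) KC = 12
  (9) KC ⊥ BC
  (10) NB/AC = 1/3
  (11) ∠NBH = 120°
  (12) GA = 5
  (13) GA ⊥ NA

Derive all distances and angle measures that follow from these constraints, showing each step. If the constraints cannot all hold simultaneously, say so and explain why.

The constraints are consistent.

From the given relations:
  BF = 1/2·AC = 1/2·12 = 6
  NB = 1/3·AC = 1/3·12 = 4

Step 1: From FA = 9, AH = 6, and ∠FAH = 90°, by the law of cosines:
  FH² = FA² + AH² - 2·FA·AH·cos(90°) = 81 + 36 - 0 = 117
  FH = 3·√13

Step 2: From CF = 9, FB = 6, and ∠CFB = 45°, by the law of cosines:
  CB² = CF² + FB² - 2·CF·FB·cos(45°) = 81 + 36 - 76.37 = 40.63
  CB ≈ 6.37

Step 3: From FA = 9, FC = 9, AC = 12, by the inverse law of cosines:
  cos(∠AFC) = (FA² + FC² - AC²) / (2·FA·FC)
  ∠AFC = 83.62°

Step 4: From CA = 12, CF = 9, AF = 9, by the inverse law of cosines:
  cos(∠ACF) = (CA² + CF² - AF²) / (2·CA·CF)
  ∠ACF = 48.19°

Step 5: From AC = 12, AF = 9, CF = 9, by the inverse law of cosines:
  cos(∠CAF) = (AC² + AF² - CF²) / (2·AC·AF)
  ∠CAF = 48.19°

Step 6: From BC = 6.37, CK = 12, and ∠BCK = 90°, by the law of cosines:
  BK² = BC² + CK² - 2·BC·CK·cos(90°) = 40.63 + 144 - 0 = 184.6
  BK ≈ 13.59

Step 7: From FA = 9, FH = 3·√13, AH = 6, by the inverse law of cosines:
  cos(∠AFH) = (FA² + FH² - AH²) / (2·FA·FH)
  ∠AFH = 33.69°

Step 8: From CB = 6.37, CF = 9, BF = 6, by the inverse law of cosines:
  cos(∠BCF) = (CB² + CF² - BF²) / (2·CB·CF)
  ∠BCF = 41.73°

Step 9: From BC = 6.37, BF = 6, CF = 9, by the inverse law of cosines:
  cos(∠CBF) = (BC² + BF² - CF²) / (2·BC·BF)
  ∠CBF = 93.27°

Step 10: From HA = 6, HF = 3·√13, AF = 9, by the inverse law of cosines:
  cos(∠AHF) = (HA² + HF² - AF²) / (2·HA·HF)
  ∠AHF = 56.31°

Step 11: From BC = 6.37, BK = 13.59, CK = 12, by the inverse law of cosines:
  cos(∠CBK) = (BC² + BK² - CK²) / (2·BC·BK)
  ∠CBK = 62.02°

Step 12: From KB = 13.59, KC = 12, BC = 6.37, by the inverse law of cosines:
  cos(∠BKC) = (KB² + KC² - BC²) / (2·KB·KC)
  ∠BKC = 27.98°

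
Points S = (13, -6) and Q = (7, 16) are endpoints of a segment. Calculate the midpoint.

M = ((x₁ + x₂)/2, (y₁ + y₂)/2)
= ((13 + 7)/2, (-6 + 16)/2)
= (20/2, 10/2) = (10, 5)

(10, 5)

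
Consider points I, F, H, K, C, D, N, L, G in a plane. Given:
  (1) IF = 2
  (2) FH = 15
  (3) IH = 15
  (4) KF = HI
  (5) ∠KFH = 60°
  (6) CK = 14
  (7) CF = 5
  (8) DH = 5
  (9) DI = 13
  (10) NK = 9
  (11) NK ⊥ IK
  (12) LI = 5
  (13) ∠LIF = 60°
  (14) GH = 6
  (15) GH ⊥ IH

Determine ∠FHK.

From the given relations: KF = HI = 15.
Step 1: By the law of cosines on triangle HFK: HK² = 15² + 15² − 2·15·15·cos(60°) = 225, so HK = 15.
Step 2: By the inverse law of cosines on triangle FHK: cos(∠FHK) = (15² + 15² − 15²) / (2·15·15) = 225/450 = 0.5, so ∠FHK = 60°.

Therefore, the measure of angle ∠FHK = 60°.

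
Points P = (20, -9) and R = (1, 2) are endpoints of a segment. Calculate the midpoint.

The midpoint is the average of the coordinates:
x: (20 + 1)/2 = 21/2
y: (-9 + 2)/2 = -7/2
Midpoint = (21/2, -7/2)

(21/2, -7/2)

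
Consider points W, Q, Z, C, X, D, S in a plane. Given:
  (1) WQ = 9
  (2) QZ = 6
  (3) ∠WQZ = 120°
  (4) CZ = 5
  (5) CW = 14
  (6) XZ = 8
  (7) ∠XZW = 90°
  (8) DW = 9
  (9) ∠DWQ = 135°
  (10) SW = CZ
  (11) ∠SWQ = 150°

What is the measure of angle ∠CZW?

Step 1: By the law of cosines on triangle ZQW: ZW² = 6² + 9² − 2·6·9·cos(120°) = 171, so ZW = 3·√19.
Step 2: By the inverse law of cosines on triangle CZW: cos(∠CZW) = (5² + (3·√19)² − 14²) / (2·5·3·√19) = 0/130.77 = 0, so ∠CZW = 90°.

Therefore, the measure of angle ∠CZW = 90°.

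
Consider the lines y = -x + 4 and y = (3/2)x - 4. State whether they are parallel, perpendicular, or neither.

Slope of line 1: m1 = -1
Slope of line 2: m2 = 3/2
m1 != m2 (-1 != 3/2), so not parallel.
m1 * m2 = (-1) * (3/2) = -3/2 != -1, so not perpendicular.
The lines are neither parallel nor perpendicular.

Neither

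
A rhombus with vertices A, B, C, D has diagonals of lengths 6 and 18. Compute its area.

Area of a rhombus = (d1 * d2) / 2
Area = (6 * 18) / 2
Area = 108 / 2
Area = 54

54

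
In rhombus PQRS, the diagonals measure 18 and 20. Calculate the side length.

The diagonals of a rhombus bisect each other at right angles.
Half-diagonals: 18/2 = 9 and 20/2 = 10
side = sqrt(9^2 + 10^2)
side = sqrt(81 + 100)
side = sqrt(181)

sqrt(181)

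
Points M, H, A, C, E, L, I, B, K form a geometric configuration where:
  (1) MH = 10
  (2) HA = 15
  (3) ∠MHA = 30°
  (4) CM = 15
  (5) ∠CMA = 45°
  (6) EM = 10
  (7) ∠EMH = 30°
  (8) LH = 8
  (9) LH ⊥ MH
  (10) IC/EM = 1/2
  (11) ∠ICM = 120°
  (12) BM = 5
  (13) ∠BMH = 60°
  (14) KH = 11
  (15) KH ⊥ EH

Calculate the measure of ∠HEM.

Step 1: By the law of cosines on triangle EMH: EH² = 10² + 10² − 2·10·10·cos(30°) = 26.79, so EH ≈ 5.18.
Step 2: By the inverse law of cosines on triangle HEM: cos(∠HEM) = (5.18² + 10² − 10²) / (2·5.18·10) = 26.79/103.53 = 0.2588, so ∠HEM = 75°.

Therefore, the measure of angle ∠HEM = 75°.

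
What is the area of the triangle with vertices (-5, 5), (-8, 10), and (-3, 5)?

Shoelace: Area = (1/2)|-5(10-5) + -8(5-5) + -3(5-10)| = (1/2)(10) = 5

5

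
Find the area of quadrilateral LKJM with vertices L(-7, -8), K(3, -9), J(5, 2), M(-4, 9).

The Shoelace formula works by pairing each vertex with the next (cycling back to the first).
For each pair, compute x_i*y_(i+1) - x_(i+1)*y_i:
  (-7*-9 - 3*-8) = 87
  (3*2 - 5*-9) = 51
  (5*9 - -4*2) = 53
  (-4*-8 - -7*9) = 95
Taking half the absolute value of the total: Area = (1/2)(286) = 143.

143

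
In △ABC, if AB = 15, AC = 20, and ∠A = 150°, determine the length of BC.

By the law of cosines: BC^2 = AB^2 + AC^2 - 2*AB*AC*cos(A)
BC^2 = 15^2 + 20^2 - 2*15*20*cos(150°)
BC^2 = 225 + 400 - 600*(-sqrt(3)/2)
BC^2 = 300*sqrt(3) + 625
BC = 5*sqrt(12*sqrt(3) + 25)

5*sqrt(12*sqrt(3) + 25)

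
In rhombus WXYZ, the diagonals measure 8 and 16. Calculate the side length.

The diagonals of a rhombus bisect each other at right angles.
Half-diagonals: 8/2 = 4 and 16/2 = 8
side = sqrt(4^2 + 8^2)
side = sqrt(16 + 64)
side = sqrt(80) = 4*sqrt(5)

4*sqrt(5)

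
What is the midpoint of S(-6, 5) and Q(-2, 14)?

M = ((x₁ + x₂)/2, (y₁ + y₂)/2)
= ((-6 + -2)/2, (5 + 14)/2)
= (-8/2, 19/2) = (-4, 19/2)

(-4, 19/2)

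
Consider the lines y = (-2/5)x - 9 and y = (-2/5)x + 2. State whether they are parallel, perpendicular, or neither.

Slope of line 1: m1 = -2/5
Slope of line 2: m2 = -2/5
m1 = m2, so the lines are parallel.

Parallel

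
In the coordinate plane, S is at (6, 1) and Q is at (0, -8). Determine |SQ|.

d = sqrt((0 - 6)^2 + (-8 - 1)^2)
d = sqrt(-6^2 + -9^2)
d = sqrt(36 + 81)
d = sqrt(117) = 3*sqrt(13)

3*sqrt(13)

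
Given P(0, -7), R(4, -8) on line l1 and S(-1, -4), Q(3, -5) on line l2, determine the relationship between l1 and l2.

Slope of line 1: m1 = (-8 - -7)/(4 - 0) = -1/4 = -1/4
Slope of line 2: m2 = (-5 - -4)/(3 - -1) = -1/4 = -1/4
m1 = m2, so the lines are parallel.

Parallel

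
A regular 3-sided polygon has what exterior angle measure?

Each exterior angle of a regular n-gon is 360 / n.
For n = 3: 360 / 3 = 120 degrees.

120 degrees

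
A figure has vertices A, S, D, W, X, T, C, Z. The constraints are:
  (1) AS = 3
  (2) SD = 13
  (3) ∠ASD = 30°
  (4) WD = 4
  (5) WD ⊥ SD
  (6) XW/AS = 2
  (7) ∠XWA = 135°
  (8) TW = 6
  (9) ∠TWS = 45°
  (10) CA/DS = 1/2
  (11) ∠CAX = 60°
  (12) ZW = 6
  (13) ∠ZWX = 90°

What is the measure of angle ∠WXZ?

From the given relations: XW = 2·AS = 2·3 = 6.
Step 1: By the law of cosines on triangle XWZ: XZ² = 6² + 6² − 2·6·6·cos(90°) = 72, so XZ = 6·√2.
Step 2: By the inverse law of cosines on triangle WXZ: cos(∠WXZ) = (6² + (6·√2)² − 6²) / (2·6·6·√2) = 72/101.82 = 0.7071, so ∠WXZ = 45°.

Therefore, the measure of angle ∠WXZ = 45°.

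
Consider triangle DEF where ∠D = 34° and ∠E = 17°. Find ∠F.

Let angle F = x. Then 34 + 17 + x = 180.
x = 180 - 51 = 129 degrees.

129 degrees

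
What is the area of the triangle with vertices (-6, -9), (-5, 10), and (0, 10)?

Using the Shoelace formula for a triangle:
Area = (1/2)|x0(y1 - y2) + x1(y2 - y0) + x2(y0 - y1)|
Area = (1/2)|-6(10 - 10) + -5(10 - -9) + 0(-9 - 10)|
Area = (1/2)|0 + -95 + 0|
Area = (1/2)|-95|
Area = (1/2)(95)
Area = 95/2

95/2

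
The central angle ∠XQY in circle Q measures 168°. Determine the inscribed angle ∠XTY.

Inscribed angle = 168° / 2 = 84° (inscribed angle theorem).

84°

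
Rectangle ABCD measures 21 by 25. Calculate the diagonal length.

Using the Pythagorean theorem:
d² = 21² + 25² = 441 + 625 = 1066
d = sqrt(1066)

sqrt(1066)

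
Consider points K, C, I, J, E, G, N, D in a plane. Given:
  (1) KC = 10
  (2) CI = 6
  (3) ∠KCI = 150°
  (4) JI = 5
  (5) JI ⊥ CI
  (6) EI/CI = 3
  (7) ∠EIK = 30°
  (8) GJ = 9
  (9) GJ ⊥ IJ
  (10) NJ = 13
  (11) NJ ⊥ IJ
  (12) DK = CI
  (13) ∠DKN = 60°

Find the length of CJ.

Step 1: By the law of cosines on triangle CIJ: CJ² = 6² + 5² − 2·6·5·cos(90°) = 61, so CJ = √61.

Therefore, the length of CJ = √61.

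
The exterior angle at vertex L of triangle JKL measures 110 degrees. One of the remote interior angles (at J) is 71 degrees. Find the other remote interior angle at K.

The exterior angle theorem states that an exterior angle equals the sum of the two non-adjacent interior angles.
So 110 = 71 + angle K, which gives angle K = 110 - 71 = 39 degrees.

39 degrees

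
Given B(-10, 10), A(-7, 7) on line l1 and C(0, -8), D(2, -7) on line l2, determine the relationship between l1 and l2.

Slope of line 1: m1 = (7 - 10)/(-7 - -10) = -3/3 = -1
Slope of line 2: m2 = (-7 - -8)/(2 - 0) = 1/2 = 1/2
For parallel lines we need equal slopes: -1 != 1/2.
For perpendicular lines we need m1*m2 = -1: (-1)(1/2) = -1/2 != -1.
Since neither condition holds, the lines are neither parallel nor perpendicular.

Neither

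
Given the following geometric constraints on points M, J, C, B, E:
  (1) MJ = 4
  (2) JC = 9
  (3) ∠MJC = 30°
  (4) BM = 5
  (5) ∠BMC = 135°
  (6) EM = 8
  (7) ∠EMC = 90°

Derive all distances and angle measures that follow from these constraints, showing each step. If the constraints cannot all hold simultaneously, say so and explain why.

The constraints are consistent.

Step 1: From MJ = 4, JC = 9, and ∠MJC = 30°, by the law of cosines:
  MC² = MJ² + JC² - 2·MJ·JC·cos(30°) = 16 + 81 - 62.35 = 34.65
  MC ≈ 5.89

Step 2: From CM = 5.89, MB = 5, and ∠CMB = 135°, by the law of cosines:
  CB² = CM² + MB² - 2·CM·MB·cos(135°) = 34.65 + 25 + 41.62 = 101.3
  CB ≈ 10.06

Step 3: From CM = 5.89, ME = 8, and ∠CME = 90°, by the law of cosines:
  CE² = CM² + ME² - 2·CM·ME·cos(90°) = 34.65 + 64 - 0 = 98.65
  CE ≈ 9.93

Step 4: From MC = 5.89, MJ = 4, CJ = 9, by the inverse law of cosines:
  cos(∠CMJ) = (MC² + MJ² - CJ²) / (2·MC·MJ)
  ∠CMJ = 130.14°

Step 5: From CJ = 9, CM = 5.89, JM = 4, by the inverse law of cosines:
  cos(∠JCM) = (CJ² + CM² - JM²) / (2·CJ·CM)
  ∠JCM = 19.86°

Step 6: From CB = 10.06, CM = 5.89, BM = 5, by the inverse law of cosines:
  cos(∠BCM) = (CB² + CM² - BM²) / (2·CB·CM)
  ∠BCM = 20.57°

Step 7: From CE = 9.93, CM = 5.89, EM = 8, by the inverse law of cosines:
  cos(∠ECM) = (CE² + CM² - EM²) / (2·CE·CM)
  ∠ECM = 53.66°

Step 8: From BC = 10.06, BM = 5, CM = 5.89, by the inverse law of cosines:
  cos(∠CBM) = (BC² + BM² - CM²) / (2·BC·BM)
  ∠CBM = 24.43°

Step 9: From EC = 9.93, EM = 8, CM = 5.89, by the inverse law of cosines:
  cos(∠CEM) = (EC² + EM² - CM²) / (2·EC·EM)
  ∠CEM = 36.34°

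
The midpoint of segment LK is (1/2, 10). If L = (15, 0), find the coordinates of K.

Using the midpoint formula: M = ((x1 + x2)/2, (y1 + y2)/2)
We know M = (1/2, 10) and L = (15, 0)
For x: 1/2 = (15 + x2)/2, so x2 = 2*1/2 - 15 = -14
For y: 10 = (0 + y2)/2, so y2 = 2*10 - 0 = 20
K = (-14, 20)

(-14, 20)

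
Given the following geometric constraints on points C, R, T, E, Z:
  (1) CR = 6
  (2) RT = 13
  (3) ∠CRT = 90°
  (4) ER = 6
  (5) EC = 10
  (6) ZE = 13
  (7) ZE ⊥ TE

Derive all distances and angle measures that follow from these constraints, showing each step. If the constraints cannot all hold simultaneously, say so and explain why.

The constraints are consistent.

Step 1: From CR = 6, RT = 13, and ∠CRT = 90°, by the law of cosines:
  CT² = CR² + RT² - 2·CR·RT·cos(90°) = 36 + 169 - 0 = 205
  CT ≈ 14.32

Step 2: From CE = 10, CR = 6, ER = 6, by the inverse law of cosines:
  cos(∠ECR) = (CE² + CR² - ER²) / (2·CE·CR)
  ∠ECR = 33.56°

Step 3: From RC = 6, RE = 6, CE = 10, by the inverse law of cosines:
  cos(∠CRE) = (RC² + RE² - CE²) / (2·RC·RE)
  ∠CRE = 112.89°

Step 4: From EC = 10, ER = 6, CR = 6, by the inverse law of cosines:
  cos(∠CER) = (EC² + ER² - CR²) / (2·EC·ER)
  ∠CER = 33.56°

Step 5: From CR = 6, CT = 14.32, RT = 13, by the inverse law of cosines:
  cos(∠RCT) = (CR² + CT² - RT²) / (2·CR·CT)
  ∠RCT = 65.22°

Step 6: From TC = 14.32, TR = 13, CR = 6, by the inverse law of cosines:
  cos(∠CTR) = (TC² + TR² - CR²) / (2·TC·TR)
  ∠CTR = 24.78°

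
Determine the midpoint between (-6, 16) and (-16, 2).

M = ((x₁ + x₂)/2, (y₁ + y₂)/2)
= ((-6 + -16)/2, (16 + 2)/2)
= (-22/2, 18/2) = (-11, 9)

(-11, 9)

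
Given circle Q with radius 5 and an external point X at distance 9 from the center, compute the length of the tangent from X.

Let T be the point of tangency. Then QT ⊥ XT (radius ⊥ tangent).
In right triangle QTX: QX² = QT² + XT²
9² = 5² + XT²
XT² = 56, XT = 2*sqrt(14)

2*sqrt(14)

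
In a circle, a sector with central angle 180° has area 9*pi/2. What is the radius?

The sector covers 180°/360° = 1/2 of the full circle.
Full circle area = 9*pi/2 / 1/2 = 9*pi.
Since full area = πr², we get r² = 9*pi/π = 9, so r = 3.

3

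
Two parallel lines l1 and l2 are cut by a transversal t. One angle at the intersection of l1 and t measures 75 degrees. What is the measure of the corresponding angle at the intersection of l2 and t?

Corresponding angles are equal: 75 degrees.

75 degrees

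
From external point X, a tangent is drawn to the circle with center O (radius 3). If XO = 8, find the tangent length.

The tangent, radius, and line from the external point to the center form a right triangle.
The right angle is where the tangent meets the radius.
By the Pythagorean theorem: tangent² + 3² = 8²
tangent² = 64 - 9 = 55
tangent = sqrt(55)

sqrt(55)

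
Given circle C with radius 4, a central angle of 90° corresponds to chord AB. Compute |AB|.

Chord = 2(4) sin(45°) = 4*sqrt(2)

4*sqrt(2)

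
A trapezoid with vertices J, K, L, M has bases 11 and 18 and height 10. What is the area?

Area of a trapezoid = (base1 + base2) * height / 2
Area = (11 + 18) * 10 / 2
Area = 29 * 10 / 2
Area = 290 / 2
Area = 145

145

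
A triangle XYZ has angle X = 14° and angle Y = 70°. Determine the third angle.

By the triangle angle sum property, the three interior angles of any triangle add up to 180°.
We know angle X = 14° and angle Y = 70°, so their sum is 84°.
Therefore angle Z = 180° - 84° = 96°.

96 degrees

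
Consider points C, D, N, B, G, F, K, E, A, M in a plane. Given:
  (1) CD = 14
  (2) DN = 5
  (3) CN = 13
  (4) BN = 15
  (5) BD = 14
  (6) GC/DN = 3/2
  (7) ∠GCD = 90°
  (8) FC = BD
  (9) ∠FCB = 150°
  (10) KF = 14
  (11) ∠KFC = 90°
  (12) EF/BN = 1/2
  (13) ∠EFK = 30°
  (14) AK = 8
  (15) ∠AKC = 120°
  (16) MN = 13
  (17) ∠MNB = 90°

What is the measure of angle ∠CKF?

From the given relations: FC = BD = 14.
Step 1: By the law of cosines on triangle KFC: KC² = 14² + 14² − 2·14·14·cos(90°) = 392, so KC = 14·√2.
Step 2: By the inverse law of cosines on triangle CKF: cos(∠CKF) = ((14·√2)² + 14² − 14²) / (2·14·√2·14) = 392/554.37 = 0.7071, so ∠CKF = 45°.

Therefore, the measure of angle ∠CKF = 45°.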